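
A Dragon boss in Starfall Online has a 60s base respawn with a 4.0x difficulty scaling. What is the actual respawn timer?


Respawn time = base * multiplier
= 60 * 4.0
= 240.0 seconds

240.0 seconds


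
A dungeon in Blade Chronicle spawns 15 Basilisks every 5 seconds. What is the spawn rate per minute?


Spawns per minute = count * (60 / interval)
= 15 * (60 / 5)
= 15 * 12.0
= 180.0

180.0 per minute


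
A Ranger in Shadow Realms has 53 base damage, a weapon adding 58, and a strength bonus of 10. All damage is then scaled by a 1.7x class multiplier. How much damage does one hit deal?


Sum base + weapon + str = 53 + 58 + 10 = 121
Multiply by 1.7:
121 * 1.7 = 205.7

205.7 damage


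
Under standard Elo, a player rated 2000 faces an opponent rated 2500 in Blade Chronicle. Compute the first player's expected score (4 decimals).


Elo expected score: Ea = 1/(1 + 10^((Rb-Ra)/400))
Rb - Ra = 2500 - 2000 = 500
(Rb-Ra)/400 = 500/400 = 1.25
10^1.25 = 17.782794
Ea = 1/(1 + 17.782794) = 1/18.782794 = 0.0532

0.0532


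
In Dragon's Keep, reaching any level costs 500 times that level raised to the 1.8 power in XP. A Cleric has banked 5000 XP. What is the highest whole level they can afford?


XP = 500 * level^1.8, so level = (XP / 500)^(1/1.8)
= (5000 / 500)^(1/1.8)
= 10.0^0.5556
= 3.5938
Floor: level = 3

level 3


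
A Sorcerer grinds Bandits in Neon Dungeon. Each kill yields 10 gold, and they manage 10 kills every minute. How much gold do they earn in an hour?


Gold per minute = 10 * 10 = 100
Gold per hour = 100 * 60 = 6000

6000 gold/hour


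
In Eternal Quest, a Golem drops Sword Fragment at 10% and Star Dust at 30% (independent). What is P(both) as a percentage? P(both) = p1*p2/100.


For independent events, P(both) = P(A) * P(B)
= 10% * 30%
= 300 / 100 %
= 3.0%

3.0%


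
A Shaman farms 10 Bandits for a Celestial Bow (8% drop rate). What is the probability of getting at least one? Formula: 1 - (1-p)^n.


P(at least one) = 1 - P(none) = 1 - (1-p)^n
p = 8/100 = 0.08
1 - p = 0.92
(1 - p)^10 = 0.92^10 = 0.434388
P(at least one) = 1 - 0.434388 = 0.5656

0.5656


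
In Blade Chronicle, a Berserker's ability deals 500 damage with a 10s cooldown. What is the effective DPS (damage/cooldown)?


DPS = damage / cooldown
= 500 / 10
= 50.00

50.00 DPS


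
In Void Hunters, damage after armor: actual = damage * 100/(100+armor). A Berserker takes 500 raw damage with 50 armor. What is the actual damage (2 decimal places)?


actual = 500 * 100 / (100 + 50)
= 500 * 100 / 150
= 50000 / 150
= 333.33

333.33 damage


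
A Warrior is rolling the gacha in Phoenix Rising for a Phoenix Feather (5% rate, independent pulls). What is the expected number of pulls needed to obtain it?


Expected pulls for a geometric distribution = 1/p = 100 / rate%
= 100 / 5
= 20.0

20.0 pulls


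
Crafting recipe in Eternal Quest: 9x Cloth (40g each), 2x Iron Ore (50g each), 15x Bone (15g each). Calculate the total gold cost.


Cost breakdown:
  Cloth: 9 * 40 = 360
  Iron Ore: 2 * 50 = 100
  Bone: 15 * 15 = 225
Total = 360 + 100 + 225 = 685

685 gold


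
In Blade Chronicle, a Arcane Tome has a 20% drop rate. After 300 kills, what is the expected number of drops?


Expected drops = kills * (drop_rate / 100)
= 300 * (20 / 100)
= 300 * 0.2
= 60.0

60.0 drops


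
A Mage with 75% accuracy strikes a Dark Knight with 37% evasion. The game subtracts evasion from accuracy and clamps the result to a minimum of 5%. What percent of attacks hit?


accuracy - evasion = 75 - 37 = 38
Apply floor: max(38, 5) = 38
Hit chance = 38%

38%


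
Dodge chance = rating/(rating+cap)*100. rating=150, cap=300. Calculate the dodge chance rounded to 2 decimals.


dodge% = 150 / (150 + 300) * 100
= 150 / 450 * 100
= 0.333333 * 100
= 33.33%

33.33%


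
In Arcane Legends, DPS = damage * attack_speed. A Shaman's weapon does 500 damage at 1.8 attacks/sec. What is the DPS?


DPS = damage * attack_speed
= 500 * 1.8
= 900.0

900.0 DPS


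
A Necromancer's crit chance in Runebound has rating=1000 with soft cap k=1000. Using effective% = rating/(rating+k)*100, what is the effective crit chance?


effective% = rating / (rating + k) * 100
= 1000 / (1000 + 1000) * 100
= 1000 / 2000 * 100
= 0.5 * 100
= 50.00%

50.00%


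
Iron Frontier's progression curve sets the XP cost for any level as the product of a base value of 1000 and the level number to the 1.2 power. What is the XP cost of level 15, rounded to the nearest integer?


XP = 1000 * level^1.2
Substitute level = 15:
XP = 1000 * 15^1.2
= 1000 * 25.7816
= 25782

25782 XP


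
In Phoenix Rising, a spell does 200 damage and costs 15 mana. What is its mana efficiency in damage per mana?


Efficiency = damage / mana
= 200 / 15
= 13.33

13.33 dmg/mana


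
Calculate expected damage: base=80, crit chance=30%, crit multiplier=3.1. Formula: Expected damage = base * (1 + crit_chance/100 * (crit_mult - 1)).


E[dmg] = base * (1 + crit_chance * (crit_mult - 1))
cc as decimal = 30/100 = 0.3
cm - 1 = 3.1 - 1 = 2.1
Bonus factor = 0.3 * 2.1 = 0.63
Total multiplier = 1 + 0.63 = 1.63
Expected damage = 80 * 1.63 = 130.40

130.40 damage


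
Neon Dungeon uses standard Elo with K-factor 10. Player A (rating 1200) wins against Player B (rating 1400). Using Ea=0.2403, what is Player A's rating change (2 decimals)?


Elo update: delta = K * (S - Ea), where S = 1 (wins)
S - Ea = 1 - 0.2403 = 0.7597
Rating change = 10 * 0.7597
= 7.60

7.60 rating points


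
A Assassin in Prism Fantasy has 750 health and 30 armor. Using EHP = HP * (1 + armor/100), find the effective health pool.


EHP = 750 * (1 + 30/100)
= 750 * (1 + 0.3)
= 750 * 1.3
= 975.0

975.0 EHP


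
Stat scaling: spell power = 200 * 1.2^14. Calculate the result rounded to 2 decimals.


value = base * growth^level
= 200 * 1.2^14
= 200 * 12.839185
= 2567.84

2567.84 spell power


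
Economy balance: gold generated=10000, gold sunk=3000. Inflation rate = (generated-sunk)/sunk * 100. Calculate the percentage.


Net gold = 10000 - 3000 = 7000
Inflation rate = net / sunk * 100 = 7000 / 3000 * 100
= 2.333333 * 100
= 233.33%

233.33%


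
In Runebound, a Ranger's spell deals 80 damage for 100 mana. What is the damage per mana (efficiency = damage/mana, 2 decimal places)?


Efficiency = damage / mana
= 80 / 100
= 0.80

0.80 dmg/mana


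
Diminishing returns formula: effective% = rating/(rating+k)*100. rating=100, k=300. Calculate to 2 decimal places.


effective% = rating / (rating + k) * 100
= 100 / (100 + 300) * 100
= 100 / 400 * 100
= 0.25 * 100
= 25.00%

25.00%


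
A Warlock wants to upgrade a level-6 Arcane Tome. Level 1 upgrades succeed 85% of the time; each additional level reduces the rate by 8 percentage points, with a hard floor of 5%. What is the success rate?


raw_rate = 85 - 8 * (6 - 1)
= 85 - 8 * 5
= 85 - 40
= 45
Apply floor: max(45, 5) = 45%

45%


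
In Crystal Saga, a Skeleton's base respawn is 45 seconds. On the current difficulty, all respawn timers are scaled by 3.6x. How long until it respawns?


Respawn time = base * multiplier
= 45 * 3.6
= 162.0 seconds

162.0 seconds


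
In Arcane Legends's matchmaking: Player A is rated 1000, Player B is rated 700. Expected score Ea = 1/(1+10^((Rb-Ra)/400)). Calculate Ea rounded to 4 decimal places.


Elo expected score: Ea = 1/(1 + 10^((Rb-Ra)/400))
Rb - Ra = 700 - 1000 = -300
(Rb-Ra)/400 = -300/400 = -0.75
10^-0.75 = 0.177828
Ea = 1/(1 + 0.177828) = 1/1.177828 = 0.8490

0.8490


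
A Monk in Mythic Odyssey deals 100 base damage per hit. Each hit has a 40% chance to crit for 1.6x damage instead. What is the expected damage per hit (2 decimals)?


E[dmg] = base * (1 + crit_chance * (crit_mult - 1))
cc as decimal = 40/100 = 0.4
cm - 1 = 1.6 - 1 = 0.6
Bonus factor = 0.4 * 0.6 = 0.24
Total multiplier = 1 + 0.24 = 1.24
Expected damage = 100 * 1.24 = 124.00

124.00 damage


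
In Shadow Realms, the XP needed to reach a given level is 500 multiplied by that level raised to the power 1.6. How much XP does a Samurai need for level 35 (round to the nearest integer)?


XP = 500 * level^1.6
Substitute level = 35:
XP = 500 * 35^1.6
= 500 * 295.4669
= 147733

147733 XP


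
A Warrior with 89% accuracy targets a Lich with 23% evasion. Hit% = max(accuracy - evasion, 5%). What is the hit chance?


accuracy - evasion = 89 - 23 = 66
Apply floor: max(66, 5) = 66
Hit chance = 66%

66%


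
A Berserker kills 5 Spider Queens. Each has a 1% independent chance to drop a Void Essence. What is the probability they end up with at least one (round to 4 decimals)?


P(at least one) = 1 - P(none) = 1 - (1-p)^n
p = 1/100 = 0.01
1 - p = 0.99
(1 - p)^5 = 0.99^5 = 0.950990
P(at least one) = 1 - 0.950990 = 0.0490

0.0490


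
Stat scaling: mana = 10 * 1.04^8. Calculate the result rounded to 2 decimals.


value = base * growth^level
= 10 * 1.04^8
= 10 * 1.368569
= 13.69

13.69 mana


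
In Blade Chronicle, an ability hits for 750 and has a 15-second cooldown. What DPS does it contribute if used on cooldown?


DPS = damage / cooldown
= 750 / 15
= 50.00

50.00 DPS


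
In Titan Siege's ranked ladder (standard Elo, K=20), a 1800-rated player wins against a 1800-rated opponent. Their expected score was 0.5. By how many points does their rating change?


Elo update: delta = K * (S - Ea), where S = 1 (wins)
S - Ea = 1 - 0.5 = 0.5
Rating change = 20 * 0.5
= 10.00

10.00 rating points


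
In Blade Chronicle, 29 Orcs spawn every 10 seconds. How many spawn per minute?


Spawns per minute = count * (60 / interval)
= 29 * (60 / 10)
= 29 * 6.0
= 174.0

174.0 per minute


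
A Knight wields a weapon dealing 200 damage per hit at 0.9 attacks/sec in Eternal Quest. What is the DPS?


DPS = damage * attack_speed
= 200 * 0.9
= 180.0

180.0 DPS


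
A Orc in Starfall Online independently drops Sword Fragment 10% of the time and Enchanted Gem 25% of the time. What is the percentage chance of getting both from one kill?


For independent events, P(both) = P(A) * P(B)
= 10% * 25%
= 250 / 100 %
= 2.5%

2.5%


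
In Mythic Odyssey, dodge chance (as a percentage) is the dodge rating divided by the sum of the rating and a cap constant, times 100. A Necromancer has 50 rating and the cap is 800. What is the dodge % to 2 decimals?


dodge% = 50 / (50 + 800) * 100
= 50 / 850 * 100
= 0.058824 * 100
= 5.88%

5.88%


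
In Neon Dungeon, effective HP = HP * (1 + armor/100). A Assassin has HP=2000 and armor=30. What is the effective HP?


EHP = 2000 * (1 + 30/100)
= 2000 * (1 + 0.3)
= 2000 * 1.3
= 2600.0

2600.0 EHP


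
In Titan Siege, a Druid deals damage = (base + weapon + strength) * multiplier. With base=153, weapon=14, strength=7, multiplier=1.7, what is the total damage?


Sum base + weapon + str = 153 + 14 + 7 = 174
Multiply by 1.7:
174 * 1.7 = 295.8

295.8 damage


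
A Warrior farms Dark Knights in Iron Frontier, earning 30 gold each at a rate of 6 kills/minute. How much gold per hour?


Gold per minute = 30 * 6 = 180
Gold per hour = 180 * 60 = 10800

10800 gold/hour


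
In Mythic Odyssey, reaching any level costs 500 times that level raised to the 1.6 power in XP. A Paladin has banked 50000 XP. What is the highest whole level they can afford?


XP = 500 * level^1.6, so level = (XP / 500)^(1/1.6)
= (50000 / 500)^(1/1.6)
= 100.0^0.625
= 17.7828
Floor: level = 17

level 17


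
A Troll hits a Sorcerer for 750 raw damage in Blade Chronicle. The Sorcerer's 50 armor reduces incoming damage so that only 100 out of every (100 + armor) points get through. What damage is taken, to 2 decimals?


actual = 750 * 100 / (100 + 50)
= 750 * 100 / 150
= 75000 / 150
= 500.00

500.00 damage


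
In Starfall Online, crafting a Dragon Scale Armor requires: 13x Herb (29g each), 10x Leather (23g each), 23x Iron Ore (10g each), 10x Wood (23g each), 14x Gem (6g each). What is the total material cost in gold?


Cost breakdown:
  Herb: 13 * 29 = 377
  Leather: 10 * 23 = 230
  Iron Ore: 23 * 10 = 230
  Wood: 10 * 23 = 230
  Gem: 14 * 6 = 84
Total = 377 + 230 + 230 + 230 + 84 = 1151

1151 gold


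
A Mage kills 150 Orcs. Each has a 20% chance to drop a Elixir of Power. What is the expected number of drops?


Expected drops = kills * (drop_rate / 100)
= 150 * (20 / 100)
= 150 * 0.2
= 30.0

30.0 drops


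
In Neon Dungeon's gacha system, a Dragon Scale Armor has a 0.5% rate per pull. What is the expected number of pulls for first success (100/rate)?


Expected pulls for a geometric distribution = 1/p = 100 / rate%
= 100 / 0.5
= 200.0

200.0 pulls


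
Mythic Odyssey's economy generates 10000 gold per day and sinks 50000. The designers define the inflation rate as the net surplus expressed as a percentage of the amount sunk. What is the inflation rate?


Net gold = 10000 - 50000 = -40000
Inflation rate = net / sunk * 100 = -40000 / 50000 * 100
= -0.8 * 100
= -80.00%

-80.00%


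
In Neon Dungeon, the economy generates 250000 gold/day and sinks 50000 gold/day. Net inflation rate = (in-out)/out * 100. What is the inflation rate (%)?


Net gold = 250000 - 50000 = 200000
Inflation rate = net / sunk * 100 = 200000 / 50000 * 100
= 4.0 * 100
= 400.00%

400.00%


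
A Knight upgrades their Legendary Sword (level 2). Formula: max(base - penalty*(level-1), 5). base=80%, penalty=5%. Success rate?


raw_rate = 80 - 5 * (2 - 1)
= 80 - 5 * 1
= 80 - 5
= 75
Apply floor: max(75, 5) = 75%

75%


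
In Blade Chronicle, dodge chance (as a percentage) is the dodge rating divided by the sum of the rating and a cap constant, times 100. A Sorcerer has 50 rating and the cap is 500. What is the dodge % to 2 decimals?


dodge% = 50 / (50 + 500) * 100
= 50 / 550 * 100
= 0.090909 * 100
= 9.09%

9.09%


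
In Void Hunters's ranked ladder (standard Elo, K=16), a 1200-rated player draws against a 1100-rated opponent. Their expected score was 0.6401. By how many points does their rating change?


Elo update: delta = K * (S - Ea), where S = 0.5 (draws)
S - Ea = 0.5 - 0.6401 = -0.1401
Rating change = 16 * -0.1401
= -2.24

-2.24 rating points


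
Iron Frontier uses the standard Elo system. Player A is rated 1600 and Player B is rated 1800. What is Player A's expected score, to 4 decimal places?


Elo expected score: Ea = 1/(1 + 10^((Rb-Ra)/400))
Rb - Ra = 1800 - 1600 = 200
(Rb-Ra)/400 = 200/400 = 0.5
10^0.5 = 3.162278
Ea = 1/(1 + 3.162278) = 1/4.162278 = 0.2403

0.2403


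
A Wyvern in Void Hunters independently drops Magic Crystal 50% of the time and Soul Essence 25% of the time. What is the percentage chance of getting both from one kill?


For independent events, P(both) = P(A) * P(B)
= 50% * 25%
= 1250 / 100 %
= 12.5%

12.5%


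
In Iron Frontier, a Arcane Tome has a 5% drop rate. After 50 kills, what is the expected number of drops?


Expected drops = kills * (drop_rate / 100)
= 50 * (5 / 100)
= 50 * 0.05
= 2.5

2.5 drops


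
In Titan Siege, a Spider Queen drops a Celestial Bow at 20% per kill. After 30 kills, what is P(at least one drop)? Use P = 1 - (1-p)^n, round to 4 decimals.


P(at least one) = 1 - P(none) = 1 - (1-p)^n
p = 20/100 = 0.2
1 - p = 0.8
(1 - p)^30 = 0.8^30 = 0.001238
P(at least one) = 1 - 0.001238 = 0.9988

0.9988


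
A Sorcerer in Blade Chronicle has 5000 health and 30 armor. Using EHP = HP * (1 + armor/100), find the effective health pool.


EHP = 5000 * (1 + 30/100)
= 5000 * (1 + 0.3)
= 5000 * 1.3
= 6500.0

6500.0 EHP


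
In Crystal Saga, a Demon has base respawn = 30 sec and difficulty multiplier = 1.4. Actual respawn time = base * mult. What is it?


Respawn time = base * multiplier
= 30 * 1.4
= 42.0 seconds

42.0 seconds


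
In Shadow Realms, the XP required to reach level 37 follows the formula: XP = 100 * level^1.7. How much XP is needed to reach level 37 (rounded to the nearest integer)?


XP = 100 * level^1.7
Substitute level = 37:
XP = 100 * 37^1.7
= 100 * 463.386
= 46339

46339 XP


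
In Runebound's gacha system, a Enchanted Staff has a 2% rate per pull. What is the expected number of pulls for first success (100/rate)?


Expected pulls for a geometric distribution = 1/p = 100 / rate%
= 100 / 2
= 50.0

50.0 pulls


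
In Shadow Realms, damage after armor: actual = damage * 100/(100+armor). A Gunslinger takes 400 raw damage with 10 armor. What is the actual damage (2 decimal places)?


actual = 400 * 100 / (100 + 10)
= 400 * 100 / 110
= 40000 / 110
= 363.64

363.64 damage


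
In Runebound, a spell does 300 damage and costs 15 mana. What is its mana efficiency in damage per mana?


Efficiency = damage / mana
= 300 / 15
= 20.00

20.00 dmg/mana


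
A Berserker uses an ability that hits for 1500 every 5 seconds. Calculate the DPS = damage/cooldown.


DPS = damage / cooldown
= 1500 / 5
= 300.00

300.00 DPS


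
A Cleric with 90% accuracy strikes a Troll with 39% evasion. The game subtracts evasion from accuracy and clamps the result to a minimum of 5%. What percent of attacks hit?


accuracy - evasion = 90 - 39 = 51
Apply floor: max(51, 5) = 51
Hit chance = 51%

51%


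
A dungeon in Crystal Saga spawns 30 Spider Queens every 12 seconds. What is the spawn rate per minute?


Spawns per minute = count * (60 / interval)
= 30 * (60 / 12)
= 30 * 5.0
= 150.0

150.0 per minute


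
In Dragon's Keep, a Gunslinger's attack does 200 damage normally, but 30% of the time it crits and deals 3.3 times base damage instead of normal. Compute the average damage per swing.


E[dmg] = base * (1 + crit_chance * (crit_mult - 1))
cc as decimal = 30/100 = 0.3
cm - 1 = 3.3 - 1 = 2.3
Bonus factor = 0.3 * 2.3 = 0.69
Total multiplier = 1 + 0.69 = 1.69
Expected damage = 200 * 1.69 = 338.00

338.00 damage


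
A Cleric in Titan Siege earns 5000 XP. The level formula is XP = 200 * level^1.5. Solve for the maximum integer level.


XP = 200 * level^1.5, so level = (XP / 200)^(1/1.5)
= (5000 / 200)^(1/1.5)
= 25.0^0.6667
= 8.5499
Floor: level = 8

level 8


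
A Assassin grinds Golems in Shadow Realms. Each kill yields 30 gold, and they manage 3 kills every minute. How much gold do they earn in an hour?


Gold per minute = 30 * 3 = 90
Gold per hour = 90 * 60 = 5400

5400 gold/hour


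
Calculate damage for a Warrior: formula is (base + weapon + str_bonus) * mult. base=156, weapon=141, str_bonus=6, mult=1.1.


Sum base + weapon + str = 156 + 141 + 6 = 303
Multiply by 1.1:
303 * 1.1 = 333.3

333.3 damage


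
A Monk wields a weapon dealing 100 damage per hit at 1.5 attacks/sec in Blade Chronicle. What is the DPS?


DPS = damage * attack_speed
= 100 * 1.5
= 150.0

150.0 DPS


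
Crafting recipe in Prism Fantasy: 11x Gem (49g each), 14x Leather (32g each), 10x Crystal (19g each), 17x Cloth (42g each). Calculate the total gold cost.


Cost breakdown:
  Gem: 11 * 49 = 539
  Leather: 14 * 32 = 448
  Crystal: 10 * 19 = 190
  Cloth: 17 * 42 = 714
Total = 539 + 448 + 190 + 714 = 1891

1891 gold


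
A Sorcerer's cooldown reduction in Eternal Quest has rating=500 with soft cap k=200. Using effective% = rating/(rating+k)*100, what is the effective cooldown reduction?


effective% = rating / (rating + k) * 100
= 500 / (500 + 200) * 100
= 500 / 700 * 100
= 0.714286 * 100
= 71.43%

71.43%


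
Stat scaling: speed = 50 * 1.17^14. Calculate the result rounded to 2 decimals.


value = base * growth^level
= 50 * 1.17^14
= 50 * 9.007454
= 450.37

450.37 speed


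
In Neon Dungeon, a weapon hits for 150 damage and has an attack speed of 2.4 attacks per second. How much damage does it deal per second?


DPS = damage * attack_speed
= 150 * 2.4
= 360.0

360.0 DPS


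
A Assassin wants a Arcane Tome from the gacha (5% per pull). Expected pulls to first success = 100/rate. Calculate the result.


Expected pulls for a geometric distribution = 1/p = 100 / rate%
= 100 / 5
= 20.0

20.0 pulls


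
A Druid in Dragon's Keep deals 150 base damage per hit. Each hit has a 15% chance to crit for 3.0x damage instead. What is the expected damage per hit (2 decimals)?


E[dmg] = base * (1 + crit_chance * (crit_mult - 1))
cc as decimal = 15/100 = 0.15
cm - 1 = 3.0 - 1 = 2.0
Bonus factor = 0.15 * 2.0 = 0.3
Total multiplier = 1 + 0.3 = 1.3
Expected damage = 150 * 1.3 = 195.00

195.00 damage


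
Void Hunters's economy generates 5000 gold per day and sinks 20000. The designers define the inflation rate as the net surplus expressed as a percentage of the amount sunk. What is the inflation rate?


Net gold = 5000 - 20000 = -15000
Inflation rate = net / sunk * 100 = -15000 / 20000 * 100
= -0.75 * 100
= -75.00%

-75.00%


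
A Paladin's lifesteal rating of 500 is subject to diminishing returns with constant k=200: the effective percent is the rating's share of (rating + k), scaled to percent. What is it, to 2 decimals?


effective% = rating / (rating + k) * 100
= 500 / (500 + 200) * 100
= 500 / 700 * 100
= 0.714286 * 100
= 71.43%

71.43%


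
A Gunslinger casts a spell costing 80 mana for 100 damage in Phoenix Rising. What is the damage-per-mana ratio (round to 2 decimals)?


Efficiency = damage / mana
= 100 / 80
= 1.25

1.25 dmg/mana


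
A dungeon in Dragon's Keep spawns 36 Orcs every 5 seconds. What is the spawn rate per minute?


Spawns per minute = count * (60 / interval)
= 36 * (60 / 5)
= 36 * 12.0
= 432.0

432.0 per minute


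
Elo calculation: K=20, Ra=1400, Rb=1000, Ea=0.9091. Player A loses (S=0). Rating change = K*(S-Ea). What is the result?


Elo update: delta = K * (S - Ea), where S = 0 (loses)
S - Ea = 0 - 0.9091 = -0.9091
Rating change = 20 * -0.9091
= -18.18

-18.18 rating points


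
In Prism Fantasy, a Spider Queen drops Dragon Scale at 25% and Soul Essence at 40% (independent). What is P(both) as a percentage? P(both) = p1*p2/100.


For independent events, P(both) = P(A) * P(B)
= 25% * 40%
= 1000 / 100 %
= 10.0%

10.0%


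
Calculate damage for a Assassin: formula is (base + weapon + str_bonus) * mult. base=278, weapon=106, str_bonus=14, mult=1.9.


Sum base + weapon + str = 278 + 106 + 14 = 398
Multiply by 1.9:
398 * 1.9 = 756.2

756.2 damage


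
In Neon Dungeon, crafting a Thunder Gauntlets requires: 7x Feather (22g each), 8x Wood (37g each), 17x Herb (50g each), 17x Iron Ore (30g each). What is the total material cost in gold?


Cost breakdown:
  Feather: 7 * 22 = 154
  Wood: 8 * 37 = 296
  Herb: 17 * 50 = 850
  Iron Ore: 17 * 30 = 510
Total = 154 + 296 + 850 + 510 = 1810

1810 gold


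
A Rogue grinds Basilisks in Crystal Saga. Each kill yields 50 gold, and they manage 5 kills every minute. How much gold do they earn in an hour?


Gold per minute = 50 * 5 = 250
Gold per hour = 250 * 60 = 15000

15000 gold/hour


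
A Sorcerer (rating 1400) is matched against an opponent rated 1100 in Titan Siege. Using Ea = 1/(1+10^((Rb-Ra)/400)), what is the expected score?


Elo expected score: Ea = 1/(1 + 10^((Rb-Ra)/400))
Rb - Ra = 1100 - 1400 = -300
(Rb-Ra)/400 = -300/400 = -0.75
10^-0.75 = 0.177828
Ea = 1/(1 + 0.177828) = 1/1.177828 = 0.8490

0.8490


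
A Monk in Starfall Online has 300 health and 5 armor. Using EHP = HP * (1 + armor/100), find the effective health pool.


EHP = 300 * (1 + 5/100)
= 300 * (1 + 0.05)
= 300 * 1.05
= 315.0

315.0 EHP


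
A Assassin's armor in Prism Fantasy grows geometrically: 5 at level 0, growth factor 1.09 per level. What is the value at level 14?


value = base * growth^level
= 5 * 1.09^14
= 5 * 3.341727
= 16.71

16.71 armor


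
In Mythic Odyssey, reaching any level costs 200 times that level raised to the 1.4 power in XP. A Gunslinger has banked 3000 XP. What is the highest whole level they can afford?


XP = 200 * level^1.4, so level = (XP / 200)^(1/1.4)
= (3000 / 200)^(1/1.4)
= 15.0^0.7143
= 6.9193
Floor: level = 6

level 6


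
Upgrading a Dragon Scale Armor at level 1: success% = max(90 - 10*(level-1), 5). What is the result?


raw_rate = 90 - 10 * (1 - 1)
= 90 - 10 * 0
= 90 - 0
= 90
Apply floor: max(90, 5) = 90%

90%


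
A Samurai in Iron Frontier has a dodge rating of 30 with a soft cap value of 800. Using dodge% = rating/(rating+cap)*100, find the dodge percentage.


dodge% = 30 / (30 + 800) * 100
= 30 / 830 * 100
= 0.036145 * 100
= 3.61%

3.61%


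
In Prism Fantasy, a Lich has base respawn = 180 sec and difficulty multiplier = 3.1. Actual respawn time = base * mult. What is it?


Respawn time = base * multiplier
= 180 * 3.1
= 558.0 seconds

558.0 seconds


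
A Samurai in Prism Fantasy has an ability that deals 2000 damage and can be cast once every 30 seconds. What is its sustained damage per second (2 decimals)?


DPS = damage / cooldown
= 2000 / 30
= 66.67

66.67 DPS


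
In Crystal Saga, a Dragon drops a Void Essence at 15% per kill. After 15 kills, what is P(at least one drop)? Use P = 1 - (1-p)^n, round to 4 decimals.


P(at least one) = 1 - P(none) = 1 - (1-p)^n
p = 15/100 = 0.15
1 - p = 0.85
(1 - p)^15 = 0.85^15 = 0.087354
P(at least one) = 1 - 0.087354 = 0.9126

0.9126


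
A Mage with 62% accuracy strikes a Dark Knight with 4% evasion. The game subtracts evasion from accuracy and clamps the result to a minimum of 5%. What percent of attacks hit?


accuracy - evasion = 62 - 4 = 58
Apply floor: max(58, 5) = 58
Hit chance = 58%

58%


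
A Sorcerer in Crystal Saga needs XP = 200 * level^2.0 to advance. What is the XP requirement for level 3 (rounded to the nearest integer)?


XP = 200 * level^2.0
Substitute level = 3:
XP = 200 * 3^2.0
= 200 * 9.0
= 1800

1800 XP


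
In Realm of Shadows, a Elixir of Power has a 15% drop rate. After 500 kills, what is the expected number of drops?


Expected drops = kills * (drop_rate / 100)
= 500 * (15 / 100)
= 500 * 0.15
= 75.0

75.0 drops


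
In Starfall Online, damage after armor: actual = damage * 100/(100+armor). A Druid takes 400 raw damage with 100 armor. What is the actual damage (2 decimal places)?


actual = 400 * 100 / (100 + 100)
= 400 * 100 / 200
= 40000 / 200
= 200.00

200.00 damage


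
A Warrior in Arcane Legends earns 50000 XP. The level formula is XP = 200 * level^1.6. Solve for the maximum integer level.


XP = 200 * level^1.6, so level = (XP / 200)^(1/1.6)
= (50000 / 200)^(1/1.6)
= 250.0^0.625
= 31.5292
Floor: level = 31

level 31


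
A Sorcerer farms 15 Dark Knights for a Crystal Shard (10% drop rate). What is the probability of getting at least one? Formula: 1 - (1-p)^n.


P(at least one) = 1 - P(none) = 1 - (1-p)^n
p = 10/100 = 0.1
1 - p = 0.9
(1 - p)^15 = 0.9^15 = 0.205891
P(at least one) = 1 - 0.205891 = 0.7941

0.7941


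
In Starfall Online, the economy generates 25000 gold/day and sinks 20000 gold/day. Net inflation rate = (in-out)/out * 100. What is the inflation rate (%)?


Net gold = 25000 - 20000 = 5000
Inflation rate = net / sunk * 100 = 5000 / 20000 * 100
= 0.25 * 100
= 25.00%

25.00%


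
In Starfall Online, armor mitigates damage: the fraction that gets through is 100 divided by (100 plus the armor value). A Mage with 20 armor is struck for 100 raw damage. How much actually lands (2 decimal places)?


actual = 100 * 100 / (100 + 20)
= 100 * 100 / 120
= 10000 / 120
= 83.33

83.33 damage


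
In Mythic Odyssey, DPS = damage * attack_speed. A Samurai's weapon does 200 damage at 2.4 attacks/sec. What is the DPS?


DPS = damage * attack_speed
= 200 * 2.4
= 480.0

480.0 DPS


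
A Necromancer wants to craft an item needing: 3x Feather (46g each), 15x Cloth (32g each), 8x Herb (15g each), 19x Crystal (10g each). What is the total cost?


Cost breakdown:
  Feather: 3 * 46 = 138
  Cloth: 15 * 32 = 480
  Herb: 8 * 15 = 120
  Crystal: 19 * 10 = 190
Total = 138 + 480 + 120 + 190 = 928

928 gold


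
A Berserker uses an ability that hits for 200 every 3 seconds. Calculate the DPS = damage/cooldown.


DPS = damage / cooldown
= 200 / 3
= 66.67

66.67 DPS


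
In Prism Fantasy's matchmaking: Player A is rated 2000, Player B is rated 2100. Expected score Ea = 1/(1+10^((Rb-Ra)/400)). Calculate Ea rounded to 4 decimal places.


Elo expected score: Ea = 1/(1 + 10^((Rb-Ra)/400))
Rb - Ra = 2100 - 2000 = 100
(Rb-Ra)/400 = 100/400 = 0.25
10^0.25 = 1.778279
Ea = 1/(1 + 1.778279) = 1/2.778279 = 0.3599

0.3599


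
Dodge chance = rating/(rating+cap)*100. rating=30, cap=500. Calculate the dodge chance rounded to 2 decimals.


dodge% = 30 / (30 + 500) * 100
= 30 / 530 * 100
= 0.056604 * 100
= 5.66%

5.66%


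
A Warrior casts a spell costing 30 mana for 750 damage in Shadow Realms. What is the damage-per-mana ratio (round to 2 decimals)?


Efficiency = damage / mana
= 750 / 30
= 25.00

25.00 dmg/mana


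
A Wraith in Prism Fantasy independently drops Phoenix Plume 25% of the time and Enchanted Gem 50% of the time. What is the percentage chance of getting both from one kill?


For independent events, P(both) = P(A) * P(B)
= 25% * 50%
= 1250 / 100 %
= 12.5%

12.5%


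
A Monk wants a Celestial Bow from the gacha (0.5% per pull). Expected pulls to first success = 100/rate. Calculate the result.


Expected pulls for a geometric distribution = 1/p = 100 / rate%
= 100 / 0.5
= 200.0

200.0 pulls


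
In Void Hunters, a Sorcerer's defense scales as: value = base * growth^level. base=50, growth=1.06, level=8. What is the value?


value = base * growth^level
= 50 * 1.06^8
= 50 * 1.593848
= 79.69

79.69 defense


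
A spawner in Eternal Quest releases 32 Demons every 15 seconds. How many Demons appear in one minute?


Spawns per minute = count * (60 / interval)
= 32 * (60 / 15)
= 32 * 4.0
= 128.0

128.0 per minute


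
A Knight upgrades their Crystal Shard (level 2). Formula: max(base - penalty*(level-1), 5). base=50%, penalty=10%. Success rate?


raw_rate = 50 - 10 * (2 - 1)
= 50 - 10 * 1
= 50 - 10
= 40
Apply floor: max(40, 5) = 40%

40%


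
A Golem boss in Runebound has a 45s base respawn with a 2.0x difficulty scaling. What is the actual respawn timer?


Respawn time = base * multiplier
= 45 * 2.0
= 90.0 seconds

90.0 seconds


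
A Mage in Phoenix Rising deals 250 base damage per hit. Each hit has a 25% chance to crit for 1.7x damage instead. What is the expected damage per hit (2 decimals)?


E[dmg] = base * (1 + crit_chance * (crit_mult - 1))
cc as decimal = 25/100 = 0.25
cm - 1 = 1.7 - 1 = 0.7
Bonus factor = 0.25 * 0.7 = 0.175
Total multiplier = 1 + 0.175 = 1.175
Expected damage = 250 * 1.175 = 293.75

293.75 damage


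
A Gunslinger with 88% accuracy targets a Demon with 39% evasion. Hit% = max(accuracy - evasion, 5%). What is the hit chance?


accuracy - evasion = 88 - 39 = 49
Apply floor: max(49, 5) = 49
Hit chance = 49%

49%


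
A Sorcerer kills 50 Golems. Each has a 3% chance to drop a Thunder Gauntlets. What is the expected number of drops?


Expected drops = kills * (drop_rate / 100)
= 50 * (3 / 100)
= 50 * 0.03
= 1.5

1.5 drops


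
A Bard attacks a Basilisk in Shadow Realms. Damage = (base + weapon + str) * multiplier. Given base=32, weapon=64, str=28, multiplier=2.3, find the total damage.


Sum base + weapon + str = 32 + 64 + 28 = 124
Multiply by 2.3:
124 * 2.3 = 285.2

285.2 damage


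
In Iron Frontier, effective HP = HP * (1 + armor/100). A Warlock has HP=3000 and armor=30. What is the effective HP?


EHP = 3000 * (1 + 30/100)
= 3000 * (1 + 0.3)
= 3000 * 1.3
= 3900.0

3900.0 EHP


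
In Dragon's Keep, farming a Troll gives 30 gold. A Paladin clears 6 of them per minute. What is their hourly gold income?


Gold per minute = 30 * 6 = 180
Gold per hour = 180 * 60 = 10800

10800 gold/hour


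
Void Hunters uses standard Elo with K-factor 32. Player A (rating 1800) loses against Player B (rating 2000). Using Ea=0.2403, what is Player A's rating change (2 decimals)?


Elo update: delta = K * (S - Ea), where S = 0 (loses)
S - Ea = 0 - 0.2403 = -0.2403
Rating change = 32 * -0.2403
= -7.69

-7.69 rating points


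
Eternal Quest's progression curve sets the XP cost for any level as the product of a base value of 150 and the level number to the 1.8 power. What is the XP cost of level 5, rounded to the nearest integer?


XP = 150 * level^1.8
Substitute level = 5:
XP = 150 * 5^1.8
= 150 * 18.1195
= 2718

2718 XP


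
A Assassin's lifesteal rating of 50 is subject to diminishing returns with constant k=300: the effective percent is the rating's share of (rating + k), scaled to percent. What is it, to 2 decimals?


effective% = rating / (rating + k) * 100
= 50 / (50 + 300) * 100
= 50 / 350 * 100
= 0.142857 * 100
= 14.29%

14.29%


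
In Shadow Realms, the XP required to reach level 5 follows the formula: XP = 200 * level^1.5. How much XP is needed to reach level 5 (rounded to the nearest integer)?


XP = 200 * level^1.5
Substitute level = 5:
XP = 200 * 5^1.5
= 200 * 11.1803
= 2236

2236 XP


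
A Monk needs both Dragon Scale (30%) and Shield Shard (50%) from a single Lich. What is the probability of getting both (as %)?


For independent events, P(both) = P(A) * P(B)
= 30% * 50%
= 1500 / 100 %
= 15.0%

15.0%


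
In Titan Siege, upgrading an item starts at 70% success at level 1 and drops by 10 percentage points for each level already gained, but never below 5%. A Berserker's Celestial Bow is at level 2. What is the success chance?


raw_rate = 70 - 10 * (2 - 1)
= 70 - 10 * 1
= 70 - 10
= 60
Apply floor: max(60, 5) = 60%

60%


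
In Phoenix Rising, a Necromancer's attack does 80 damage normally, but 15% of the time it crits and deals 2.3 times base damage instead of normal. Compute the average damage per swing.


E[dmg] = base * (1 + crit_chance * (crit_mult - 1))
cc as decimal = 15/100 = 0.15
cm - 1 = 2.3 - 1 = 1.3
Bonus factor = 0.15 * 1.3 = 0.195
Total multiplier = 1 + 0.195 = 1.195
Expected damage = 80 * 1.195 = 95.60

95.60 damage


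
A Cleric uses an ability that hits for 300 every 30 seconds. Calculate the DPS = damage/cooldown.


DPS = damage / cooldown
= 300 / 30
= 10.00

10.00 DPS


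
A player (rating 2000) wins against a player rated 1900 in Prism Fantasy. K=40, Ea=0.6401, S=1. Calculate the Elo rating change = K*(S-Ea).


Elo update: delta = K * (S - Ea), where S = 1 (wins)
S - Ea = 1 - 0.6401 = 0.3599
Rating change = 40 * 0.3599
= 14.40

14.40 rating points


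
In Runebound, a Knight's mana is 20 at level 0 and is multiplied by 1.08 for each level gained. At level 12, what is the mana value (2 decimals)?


value = base * growth^level
= 20 * 1.08^12
= 20 * 2.51817
= 50.36

50.36 mana


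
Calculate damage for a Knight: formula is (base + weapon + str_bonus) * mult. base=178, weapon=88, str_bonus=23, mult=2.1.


Sum base + weapon + str = 178 + 88 + 23 = 289
Multiply by 2.1:
289 * 2.1 = 606.9

606.9 damage


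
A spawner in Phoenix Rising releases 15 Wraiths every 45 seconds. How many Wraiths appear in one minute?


Spawns per minute = count * (60 / interval)
= 15 * (60 / 45)
= 15 * 1.3333
= 20.0

20.0 per minute


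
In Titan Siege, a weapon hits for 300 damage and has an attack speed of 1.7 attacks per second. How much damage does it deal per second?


DPS = damage * attack_speed
= 300 * 1.7
= 510.0

510.0 DPS


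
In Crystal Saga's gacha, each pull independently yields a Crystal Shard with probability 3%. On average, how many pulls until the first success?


Expected pulls for a geometric distribution = 1/p = 100 / rate%
= 100 / 3
= 33.33

33.33 pulls


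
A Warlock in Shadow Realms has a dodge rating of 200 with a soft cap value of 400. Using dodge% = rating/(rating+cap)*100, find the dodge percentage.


dodge% = 200 / (200 + 400) * 100
= 200 / 600 * 100
= 0.333333 * 100
= 33.33%

33.33%


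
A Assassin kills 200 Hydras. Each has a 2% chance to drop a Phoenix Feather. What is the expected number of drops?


Expected drops = kills * (drop_rate / 100)
= 200 * (2 / 100)
= 200 * 0.02
= 4.0

4.0 drops


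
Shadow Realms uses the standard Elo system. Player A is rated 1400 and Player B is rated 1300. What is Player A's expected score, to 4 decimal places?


Elo expected score: Ea = 1/(1 + 10^((Rb-Ra)/400))
Rb - Ra = 1300 - 1400 = -100
(Rb-Ra)/400 = -100/400 = -0.25
10^-0.25 = 0.562341
Ea = 1/(1 + 0.562341) = 1/1.562341 = 0.6401

0.6401


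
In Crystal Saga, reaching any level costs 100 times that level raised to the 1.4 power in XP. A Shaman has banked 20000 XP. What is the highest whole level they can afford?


XP = 100 * level^1.4, so level = (XP / 100)^(1/1.4)
= (20000 / 100)^(1/1.4)
= 200.0^0.7143
= 44.0142
Floor: level = 44

level 44


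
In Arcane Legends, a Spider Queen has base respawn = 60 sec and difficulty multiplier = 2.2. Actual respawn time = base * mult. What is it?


Respawn time = base * multiplier
= 60 * 2.2
= 132.0 seconds

132.0 seconds


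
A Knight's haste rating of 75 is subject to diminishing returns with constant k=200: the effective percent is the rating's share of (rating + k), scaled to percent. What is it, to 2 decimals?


effective% = rating / (rating + k) * 100
= 75 / (75 + 200) * 100
= 75 / 275 * 100
= 0.272727 * 100
= 27.27%

27.27%


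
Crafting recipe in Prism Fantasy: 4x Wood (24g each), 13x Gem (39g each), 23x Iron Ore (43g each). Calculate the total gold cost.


Cost breakdown:
  Wood: 4 * 24 = 96
  Gem: 13 * 39 = 507
  Iron Ore: 23 * 43 = 989
Total = 96 + 507 + 989 = 1592

1592 gold


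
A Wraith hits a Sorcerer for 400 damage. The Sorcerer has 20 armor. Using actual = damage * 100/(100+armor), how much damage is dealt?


actual = 400 * 100 / (100 + 20)
= 400 * 100 / 120
= 40000 / 120
= 333.33

333.33 damage


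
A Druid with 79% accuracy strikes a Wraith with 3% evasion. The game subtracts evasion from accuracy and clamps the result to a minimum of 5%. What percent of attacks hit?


accuracy - evasion = 79 - 3 = 76
Apply floor: max(76, 5) = 76
Hit chance = 76%

76%


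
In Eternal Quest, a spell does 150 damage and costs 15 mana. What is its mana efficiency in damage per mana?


Efficiency = damage / mana
= 150 / 15
= 10.00

10.00 dmg/mana


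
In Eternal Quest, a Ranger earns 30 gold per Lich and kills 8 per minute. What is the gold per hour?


Gold per minute = 30 * 8 = 240
Gold per hour = 240 * 60 = 14400

14400 gold/hour


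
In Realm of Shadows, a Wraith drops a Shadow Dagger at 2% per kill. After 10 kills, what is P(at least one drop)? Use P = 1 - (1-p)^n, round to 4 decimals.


P(at least one) = 1 - P(none) = 1 - (1-p)^n
p = 2/100 = 0.02
1 - p = 0.98
(1 - p)^10 = 0.98^10 = 0.817073
P(at least one) = 1 - 0.817073 = 0.1829

0.1829


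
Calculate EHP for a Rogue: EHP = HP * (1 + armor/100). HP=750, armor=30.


EHP = 750 * (1 + 30/100)
= 750 * (1 + 0.3)
= 750 * 1.3
= 975.0

975.0 EHP


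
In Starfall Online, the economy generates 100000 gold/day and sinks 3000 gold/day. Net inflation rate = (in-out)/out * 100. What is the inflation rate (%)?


Net gold = 100000 - 3000 = 97000
Inflation rate = net / sunk * 100 = 97000 / 3000 * 100
= 32.333333 * 100
= 3233.33%

3233.33%


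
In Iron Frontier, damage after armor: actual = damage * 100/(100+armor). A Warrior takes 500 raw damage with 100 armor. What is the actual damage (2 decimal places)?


actual = 500 * 100 / (100 + 100)
= 500 * 100 / 200
= 50000 / 200
= 250.00

250.00 damage


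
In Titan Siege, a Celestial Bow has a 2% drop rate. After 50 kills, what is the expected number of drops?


Expected drops = kills * (drop_rate / 100)
= 50 * (2 / 100)
= 50 * 0.02
= 1.0

1.0 drops


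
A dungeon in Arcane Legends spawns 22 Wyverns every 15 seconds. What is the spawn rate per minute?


Spawns per minute = count * (60 / interval)
= 22 * (60 / 15)
= 22 * 4.0
= 88.0

88.0 per minute


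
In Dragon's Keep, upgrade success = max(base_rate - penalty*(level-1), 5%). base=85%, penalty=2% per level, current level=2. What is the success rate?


raw_rate = 85 - 2 * (2 - 1)
= 85 - 2 * 1
= 85 - 2
= 83
Apply floor: max(83, 5) = 83%

83%
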